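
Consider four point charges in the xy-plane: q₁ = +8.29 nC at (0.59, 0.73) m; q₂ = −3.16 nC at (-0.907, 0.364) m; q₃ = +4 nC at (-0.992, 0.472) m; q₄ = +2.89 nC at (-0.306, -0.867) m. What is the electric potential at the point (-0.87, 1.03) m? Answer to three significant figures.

Electric potential is a scalar, so the contributions from each charge add algebraically: V = Σ kqᵢ/rᵢ.
Distances from the field point to each charge: r₁ = 1.49 m, r₂ = 0.667 m, r₃ = 0.571 m, r₄ = 1.98 m.
V = k[(8.29×10⁻⁹)/(1.49) + (-3.16×10⁻⁹)/(0.667) + (4.00×10⁻⁹)/(0.571) + (2.89×10⁻⁹)/(1.98)] = 83.5 V.

83.5 V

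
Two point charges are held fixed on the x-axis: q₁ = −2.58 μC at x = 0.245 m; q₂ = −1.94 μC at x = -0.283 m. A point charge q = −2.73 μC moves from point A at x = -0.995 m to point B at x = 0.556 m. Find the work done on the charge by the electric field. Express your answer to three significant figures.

The work done by the electric force is W_field = −ΔU = −q(V_B − V_A) = q(V_A − V_B).
At A: distances to the source charges are 1.24 m, 0.712 m; V_A = Σ kqᵢ/rᵢ = -4.32×10⁴ V.
At B: distances to the source charges are 0.311 m, 0.839 m; V_B = Σ kqᵢ/rᵢ = -9.54×10⁴ V.
ΔV = V_B − V_A = -5.22×10⁴ V.
W_field = −qΔV = −(-2.73×10⁻⁶ C)(-5.22×10⁴ V) = -0.142 J.

-0.142 J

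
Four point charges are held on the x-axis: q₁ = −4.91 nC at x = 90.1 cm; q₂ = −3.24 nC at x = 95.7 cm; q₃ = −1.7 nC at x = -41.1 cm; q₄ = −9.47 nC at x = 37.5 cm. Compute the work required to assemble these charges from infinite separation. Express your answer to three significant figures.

4.10×10⁻⁶ J

The work to assemble the configuration equals its total potential energy, U = Σ kqᵢqⱼ/rᵢⱼ over all pairs.
Pair separations: r₁₂ = 0.0560 m, r₁₃ = 1.31 m, r₁₄ = 0.526 m, r₂₃ = 1.37 m, r₂₄ = 0.582 m, r₃₄ = 0.786 m.
Summing all 6 pair terms gives U = 4.10×10⁻⁶ J.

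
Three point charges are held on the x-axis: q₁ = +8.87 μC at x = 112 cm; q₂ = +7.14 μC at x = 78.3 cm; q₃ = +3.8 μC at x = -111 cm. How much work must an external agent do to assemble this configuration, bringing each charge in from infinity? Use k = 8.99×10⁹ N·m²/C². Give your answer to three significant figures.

The assembly work is the sum of pairwise potential energies, U = Σ_{i<j} kqᵢqⱼ/rᵢⱼ.
Pair separations: r₁₂ = 0.337 m, r₁₃ = 2.23 m, r₂₃ = 1.89 m.
U = (1.69) + (0.136) + (0.129) = 1.95 J.

1.95 J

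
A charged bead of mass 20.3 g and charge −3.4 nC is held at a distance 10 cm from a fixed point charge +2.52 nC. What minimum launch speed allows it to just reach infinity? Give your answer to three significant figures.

To just escape, total mechanical energy must reach zero at infinity: ½mv²_min + U = 0, so ½mv²_min = −U = |kQq|/r.
|U| = |kQq|/r = (8.99×10⁹ N·m²/C²)(2.52×10⁻⁹)(3.40×10⁻⁹)/(0.100) = 7.70×10⁻⁷ J.
v_min = √(2|U|/m) = √(2·7.70×10⁻⁷/0.0203) = 8.71×10⁻³ m/s.

8.71×10⁻³ m/s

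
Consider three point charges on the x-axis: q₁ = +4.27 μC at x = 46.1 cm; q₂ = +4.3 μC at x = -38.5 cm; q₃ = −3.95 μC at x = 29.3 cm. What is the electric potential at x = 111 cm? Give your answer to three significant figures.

The total potential is the scalar sum of each charge's contribution, V = Σ kqᵢ/rᵢ.
Distances from the field point to each charge: r₁ = 0.649 m, r₂ = 1.50 m, r₃ = 0.817 m.
V = k[(4.27×10⁻⁶)/(0.649) + (4.30×10⁻⁶)/(1.50) + (-3.95×10⁻⁶)/(0.817)] = 4.15×10⁴ V.

4.15×10⁴ V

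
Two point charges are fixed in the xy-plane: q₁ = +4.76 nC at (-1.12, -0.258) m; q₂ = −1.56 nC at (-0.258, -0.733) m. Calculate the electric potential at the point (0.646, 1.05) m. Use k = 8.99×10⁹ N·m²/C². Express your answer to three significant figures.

The total potential is the scalar sum of each charge's contribution, V = Σ kqᵢ/rᵢ.
Distances from the field point to each charge: r₁ = 2.20 m, r₂ = 2.00 m.
V = k[(4.76×10⁻⁹)/(2.20) + (-1.56×10⁻⁹)/(2.00)] = 12.5 V.

12.5 V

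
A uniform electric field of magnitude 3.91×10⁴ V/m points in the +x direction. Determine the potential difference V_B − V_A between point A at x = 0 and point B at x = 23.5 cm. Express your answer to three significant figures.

In a uniform field, potential decreases in the direction of E: V_B − V_A = −E·Δx.
V_B − V_A = −(3.91×10⁴ V/m)(0.235 m) = -9190 V.

-9190 V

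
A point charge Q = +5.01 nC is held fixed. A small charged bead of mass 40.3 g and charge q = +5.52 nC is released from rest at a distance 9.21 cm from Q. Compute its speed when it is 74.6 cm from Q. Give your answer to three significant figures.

0.0108 m/s

Only the electrostatic force acts, so mechanical energy is conserved: ½mv² = U₁ − U₂ = kQq(1/r₁ − 1/r₂).
U₁ − U₂ = (8.99×10⁹ N·m²/C²)(5.01×10⁻⁹ C)(5.52×10⁻⁹ C)(1/0.0921 − 1/0.746) = 2.37×10⁻⁶ J.
v = √(2·2.37×10⁻⁶/0.0403) = 0.0108 m/s.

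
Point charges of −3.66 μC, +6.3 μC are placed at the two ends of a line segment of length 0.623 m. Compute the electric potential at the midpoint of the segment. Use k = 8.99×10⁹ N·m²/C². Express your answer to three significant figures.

Electric potential is a scalar, so the contributions from each charge add algebraically: V = Σ kqᵢ/rᵢ.
Each charge is 0.311 m from the midpoint.
V = k[(-3.66×10⁻⁶)/(0.311) + (6.30×10⁻⁶)/(0.311)] = 7.62×10⁴ V.

7.62×10⁴ V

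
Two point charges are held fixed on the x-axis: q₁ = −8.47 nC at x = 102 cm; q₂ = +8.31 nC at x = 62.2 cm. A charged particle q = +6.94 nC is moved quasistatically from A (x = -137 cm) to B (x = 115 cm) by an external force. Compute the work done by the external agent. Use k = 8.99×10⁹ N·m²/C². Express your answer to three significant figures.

For quasistatic motion the external work equals the change in potential energy: W_ext = qΔV = q(V_B − V_A).
At A: distances to the source charges are 2.39 m, 1.99 m; V_A = Σ kqᵢ/rᵢ = 5.64 V.
At B: distances to the source charges are 0.130 m, 0.528 m; V_B = Σ kqᵢ/rᵢ = -444 V.
ΔV = V_B − V_A = -450 V.
W_ext = qΔV = (6.94×10⁻⁹ C)(-450 V) = -3.12×10⁻⁶ J.

-3.12×10⁻⁶ J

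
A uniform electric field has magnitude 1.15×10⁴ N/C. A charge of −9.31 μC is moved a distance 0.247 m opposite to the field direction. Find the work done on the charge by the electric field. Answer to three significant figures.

0.0264 J

The potential change for a displacement 0.247 m opposite to the field direction is ΔV = +Ed = 2840 V.
W_field = −qΔV = 0.0264 J.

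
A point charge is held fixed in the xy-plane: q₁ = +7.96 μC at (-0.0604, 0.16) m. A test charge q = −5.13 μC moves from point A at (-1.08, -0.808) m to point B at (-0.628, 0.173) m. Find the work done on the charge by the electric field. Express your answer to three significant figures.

The work done by the electric force is W_field = −ΔU = −q(V_B − V_A) = q(V_A − V_B).
At A: distance to the source charge is 1.41 m; V_A = kq₁/r = 5.09×10⁴ V.
At B: distance to the source charge is 0.568 m; V_B = kq₁/r = 1.26×10⁵ V.
ΔV = V_B − V_A = 7.51×10⁴ V.
W_field = −qΔV = −(-5.13×10⁻⁶ C)(7.51×10⁴ V) = 0.385 J.

0.385 J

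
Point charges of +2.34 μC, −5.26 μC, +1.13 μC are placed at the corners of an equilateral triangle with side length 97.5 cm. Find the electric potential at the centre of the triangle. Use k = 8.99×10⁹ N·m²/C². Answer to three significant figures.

Electric potential is a scalar, so the contributions from each charge add algebraically: V = Σ kqᵢ/rᵢ.
The distance from each vertex to the centroid is a/√3 = 0.563 m.
V = k[(2.34×10⁻⁶)/(0.563) + (-5.26×10⁻⁶)/(0.563) + (1.13×10⁻⁶)/(0.563)] = -2.86×10⁴ V.

-2.86×10⁴ V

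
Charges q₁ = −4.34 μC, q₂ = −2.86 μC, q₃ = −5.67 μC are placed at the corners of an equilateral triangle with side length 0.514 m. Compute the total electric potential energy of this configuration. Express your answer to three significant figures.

0.931 J

The work to assemble the configuration equals its total potential energy, U = Σ kqᵢqⱼ/rᵢⱼ over all pairs.
All three pair separations equal the side length, 0.514 m.
U = (0.217) + (0.430) + (0.284) = 0.931 J.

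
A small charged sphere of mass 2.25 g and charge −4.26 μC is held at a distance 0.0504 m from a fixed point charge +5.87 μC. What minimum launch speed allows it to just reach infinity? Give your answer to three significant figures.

To just escape, total mechanical energy must reach zero at infinity: ½mv²_min + U = 0, so ½mv²_min = −U = |kQq|/r.
|U| = |kQq|/r = (8.99×10⁹ N·m²/C²)(5.87×10⁻⁶)(4.26×10⁻⁶)/(0.0504) = 4.46 J.
v_min = √(2|U|/m) = √(2·4.46/2.25×10⁻³) = 63.0 m/s.

63.0 m/s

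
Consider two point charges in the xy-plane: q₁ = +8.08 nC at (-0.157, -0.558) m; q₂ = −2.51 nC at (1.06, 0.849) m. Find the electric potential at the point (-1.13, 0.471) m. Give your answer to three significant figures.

Electric potential is a scalar, so the contributions from each charge add algebraically: V = Σ kqᵢ/rᵢ.
Distances from the field point to each charge: r₁ = 1.42 m, r₂ = 2.22 m.
V = k[(8.08×10⁻⁹)/(1.42) + (-2.51×10⁻⁹)/(2.22)] = 41.1 V.

41.1 V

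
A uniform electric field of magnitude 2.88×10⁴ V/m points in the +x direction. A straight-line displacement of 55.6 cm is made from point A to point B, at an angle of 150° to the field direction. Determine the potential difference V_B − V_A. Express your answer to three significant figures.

1.39×10⁴ V

Only the component of displacement along E changes the potential: ΔV = −E·d·cosθ.
ΔV = −(2.88×10⁴ V/m)(0.556 m)cos150° = 1.39×10⁴ V.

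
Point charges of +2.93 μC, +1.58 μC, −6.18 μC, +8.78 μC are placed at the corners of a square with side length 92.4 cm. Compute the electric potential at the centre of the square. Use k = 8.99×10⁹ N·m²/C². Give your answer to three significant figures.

9.78×10⁴ V

Electric potential is a scalar, so the contributions from each charge add algebraically: V = Σ kqᵢ/rᵢ.
The distance from each corner to the centre is a√2/2 = 0.653 m.
V = k[(2.93×10⁻⁶)/(0.653) + (1.58×10⁻⁶)/(0.653) + (-6.18×10⁻⁶)/(0.653) + (8.78×10⁻⁶)/(0.653)] = 9.78×10⁴ V.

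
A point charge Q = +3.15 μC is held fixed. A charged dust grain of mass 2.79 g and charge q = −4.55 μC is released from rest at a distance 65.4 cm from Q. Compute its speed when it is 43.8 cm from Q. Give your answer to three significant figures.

8.35 m/s

Only the electrostatic force acts, so mechanical energy is conserved: ½mv² = U₁ − U₂ = kQq(1/r₁ − 1/r₂).
U₁ − U₂ = (8.99×10⁹ N·m²/C²)(3.15×10⁻⁶ C)(-4.55×10⁻⁶ C)(1/0.654 − 1/0.438) = 0.0972 J.
v = √(2·0.0972/2.79×10⁻³) = 8.35 m/s.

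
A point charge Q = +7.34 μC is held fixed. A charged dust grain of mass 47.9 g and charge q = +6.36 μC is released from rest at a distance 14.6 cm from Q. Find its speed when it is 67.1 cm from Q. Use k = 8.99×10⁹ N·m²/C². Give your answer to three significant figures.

9.69 m/s

Only the electrostatic force acts, so mechanical energy is conserved: ½mv² = U₁ − U₂ = kQq(1/r₁ − 1/r₂).
U₁ − U₂ = (8.99×10⁹ N·m²/C²)(7.34×10⁻⁶ C)(6.36×10⁻⁶ C)(1/0.146 − 1/0.671) = 2.25 J.
v = √(2·2.25/0.0479) = 9.69 m/s.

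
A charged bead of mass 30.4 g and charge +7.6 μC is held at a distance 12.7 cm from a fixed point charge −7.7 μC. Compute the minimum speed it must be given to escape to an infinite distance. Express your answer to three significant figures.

To just escape, total mechanical energy must reach zero at infinity: ½mv²_min + U = 0, so ½mv²_min = −U = |kQq|/r.
|U| = |kQq|/r = (8.99×10⁹ N·m²/C²)(7.70×10⁻⁶)(7.60×10⁻⁶)/(0.127) = 4.14 J.
v_min = √(2|U|/m) = √(2·4.14/0.0304) = 16.5 m/s.

16.5 m/s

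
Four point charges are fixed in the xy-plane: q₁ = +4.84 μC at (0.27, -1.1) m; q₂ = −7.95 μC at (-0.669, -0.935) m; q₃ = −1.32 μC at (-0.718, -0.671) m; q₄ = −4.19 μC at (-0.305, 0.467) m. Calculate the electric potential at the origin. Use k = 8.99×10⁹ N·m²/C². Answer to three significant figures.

The total potential is the scalar sum of each charge's contribution, V = Σ kqᵢ/rᵢ.
Distances from the field point to each charge: r₁ = 1.13 m, r₂ = 1.15 m, r₃ = 0.983 m, r₄ = 0.558 m.
V = k[(4.84×10⁻⁶)/(1.13) + (-7.95×10⁻⁶)/(1.15) + (-1.32×10⁻⁶)/(0.983) + (-4.19×10⁻⁶)/(0.558)] = -1.03×10⁵ V.

-1.03×10⁵ V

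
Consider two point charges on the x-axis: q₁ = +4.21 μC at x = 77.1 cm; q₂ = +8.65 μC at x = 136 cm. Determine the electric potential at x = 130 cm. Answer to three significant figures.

1.37×10⁶ V

The total potential is the scalar sum of each charge's contribution, V = Σ kqᵢ/rᵢ.
Distances from the field point to each charge: r₁ = 0.529 m, r₂ = 0.0600 m.
V = k[(4.21×10⁻⁶)/(0.529) + (8.65×10⁻⁶)/(0.0600)] = 1.37×10⁶ V.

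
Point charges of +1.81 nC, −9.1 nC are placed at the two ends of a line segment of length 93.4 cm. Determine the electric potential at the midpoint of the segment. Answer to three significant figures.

-140 V

Electric potential is a scalar, so the contributions from each charge add algebraically: V = Σ kqᵢ/rᵢ.
Each charge is 0.467 m from the midpoint.
V = k[(1.81×10⁻⁹)/(0.467) + (-9.10×10⁻⁹)/(0.467)] = -140 V.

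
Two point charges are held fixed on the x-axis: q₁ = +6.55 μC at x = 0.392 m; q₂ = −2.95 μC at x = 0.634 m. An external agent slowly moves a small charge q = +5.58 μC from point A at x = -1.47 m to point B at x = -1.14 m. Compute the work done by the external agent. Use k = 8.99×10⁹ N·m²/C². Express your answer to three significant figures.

0.0249 J

For quasistatic motion the external work equals the change in potential energy: W_ext = qΔV = q(V_B − V_A).
At A: distances to the source charges are 1.86 m, 2.10 m; V_A = Σ kqᵢ/rᵢ = 1.90×10⁴ V.
At B: distances to the source charges are 1.53 m, 1.77 m; V_B = Σ kqᵢ/rᵢ = 2.35×10⁴ V.
ΔV = V_B − V_A = 4470 V.
W_ext = qΔV = (5.58×10⁻⁶ C)(4470 V) = 0.0249 J.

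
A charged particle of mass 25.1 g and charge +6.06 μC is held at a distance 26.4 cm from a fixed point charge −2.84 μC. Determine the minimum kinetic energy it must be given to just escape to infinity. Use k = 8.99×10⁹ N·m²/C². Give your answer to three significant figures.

0.586 J

To just escape, total mechanical energy must reach zero at infinity: ½mv²_min + U = 0, so ½mv²_min = −U = |kQq|/r.
|U| = |kQq|/r = (8.99×10⁹ N·m²/C²)(2.84×10⁻⁶)(6.06×10⁻⁶)/(0.264) = 0.586 J.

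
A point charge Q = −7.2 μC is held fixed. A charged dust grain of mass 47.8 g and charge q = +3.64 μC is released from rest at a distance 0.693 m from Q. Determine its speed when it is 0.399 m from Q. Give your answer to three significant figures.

3.24 m/s

Only the electrostatic force acts, so mechanical energy is conserved: ½mv² = U₁ − U₂ = kQq(1/r₁ − 1/r₂).
U₁ − U₂ = (8.99×10⁹ N·m²/C²)(-7.20×10⁻⁶ C)(3.64×10⁻⁶ C)(1/0.693 − 1/0.399) = 0.251 J.
v = √(2·0.251/0.0478) = 3.24 m/s.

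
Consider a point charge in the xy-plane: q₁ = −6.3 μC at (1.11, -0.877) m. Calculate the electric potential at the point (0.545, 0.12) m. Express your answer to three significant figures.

-4.94×10⁴ V

Electric potential is a scalar, so the contributions from each charge add algebraically: V = Σ kqᵢ/rᵢ.
Distances from the field point to each charge: r₁ = 1.15 m.
V = k[(-6.30×10⁻⁶)/(1.15)] = -4.94×10⁴ V.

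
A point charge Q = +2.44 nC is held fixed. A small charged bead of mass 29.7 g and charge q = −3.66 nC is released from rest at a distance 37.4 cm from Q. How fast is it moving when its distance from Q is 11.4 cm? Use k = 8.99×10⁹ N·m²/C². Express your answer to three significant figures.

5.74×10⁻³ m/s

Only the electrostatic force acts, so mechanical energy is conserved: ½mv² = U₁ − U₂ = kQq(1/r₁ − 1/r₂).
U₁ − U₂ = (8.99×10⁹ N·m²/C²)(2.44×10⁻⁹ C)(-3.66×10⁻⁹ C)(1/0.374 − 1/0.114) = 4.90×10⁻⁷ J.
v = √(2·4.90×10⁻⁷/0.0297) = 5.74×10⁻³ m/s.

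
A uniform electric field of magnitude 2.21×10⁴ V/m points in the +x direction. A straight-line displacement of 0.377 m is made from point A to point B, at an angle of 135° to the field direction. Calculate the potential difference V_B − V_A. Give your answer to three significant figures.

Only the component of displacement along E changes the potential: ΔV = −E·d·cosθ.
ΔV = −(2.21×10⁴ V/m)(0.377 m)cos135° = 5890 V.

5890 V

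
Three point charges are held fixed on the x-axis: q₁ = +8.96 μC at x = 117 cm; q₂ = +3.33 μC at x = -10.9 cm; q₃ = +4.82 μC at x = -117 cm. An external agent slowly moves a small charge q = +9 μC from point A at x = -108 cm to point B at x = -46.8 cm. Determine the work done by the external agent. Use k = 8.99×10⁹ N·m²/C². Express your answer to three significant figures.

-3.18 J

For quasistatic motion the external work equals the change in potential energy: W_ext = qΔV = q(V_B − V_A).
At A: distances to the source charges are 2.25 m, 0.971 m, 0.0900 m; V_A = Σ kqᵢ/rᵢ = 5.48×10⁵ V.
At B: distances to the source charges are 1.64 m, 0.359 m, 0.702 m; V_B = Σ kqᵢ/rᵢ = 1.94×10⁵ V.
ΔV = V_B − V_A = -3.54×10⁵ V.
W_ext = qΔV = (9.00×10⁻⁶ C)(-3.54×10⁵ V) = -3.18 J.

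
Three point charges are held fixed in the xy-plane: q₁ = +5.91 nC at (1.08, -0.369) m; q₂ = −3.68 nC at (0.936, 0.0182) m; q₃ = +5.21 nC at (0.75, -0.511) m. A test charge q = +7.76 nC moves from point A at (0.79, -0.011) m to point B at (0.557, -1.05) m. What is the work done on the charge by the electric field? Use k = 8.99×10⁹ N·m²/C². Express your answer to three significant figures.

-9.93×10⁻⁷ J

The work done by the electric force is W_field = −ΔU = −q(V_B − V_A) = q(V_A − V_B).
At A: distances to the source charges are 0.461 m, 0.149 m, 0.502 m; V_A = Σ kqᵢ/rᵢ = -13.5 V.
At B: distances to the source charges are 0.859 m, 1.13 m, 0.573 m; V_B = Σ kqᵢ/rᵢ = 114 V.
ΔV = V_B − V_A = 128 V.
W_field = −qΔV = −(7.76×10⁻⁹ C)(128 V) = -9.93×10⁻⁷ J.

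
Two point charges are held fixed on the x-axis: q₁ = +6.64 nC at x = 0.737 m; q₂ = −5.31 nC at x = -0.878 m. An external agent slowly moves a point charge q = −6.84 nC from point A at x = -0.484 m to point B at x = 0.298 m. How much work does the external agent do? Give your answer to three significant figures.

For quasistatic motion the external work equals the change in potential energy: W_ext = qΔV = q(V_B − V_A).
At A: distances to the source charges are 1.22 m, 0.394 m; V_A = Σ kqᵢ/rᵢ = -72.3 V.
At B: distances to the source charges are 0.439 m, 1.18 m; V_B = Σ kqᵢ/rᵢ = 95.4 V.
ΔV = V_B − V_A = 168 V.
W_ext = qΔV = (-6.84×10⁻⁹ C)(168 V) = -1.15×10⁻⁶ J.

-1.15×10⁻⁶ J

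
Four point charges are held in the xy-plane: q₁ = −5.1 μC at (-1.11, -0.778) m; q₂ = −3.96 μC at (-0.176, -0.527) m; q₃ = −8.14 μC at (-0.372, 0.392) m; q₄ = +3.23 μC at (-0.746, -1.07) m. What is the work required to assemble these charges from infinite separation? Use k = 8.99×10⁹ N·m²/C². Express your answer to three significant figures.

The assembly work is the sum of pairwise potential energies, U = Σ_{i<j} kqᵢqⱼ/rᵢⱼ.
Pair separations: r₁₂ = 0.967 m, r₁₃ = 1.38 m, r₁₄ = 0.467 m, r₂₃ = 0.940 m, r₂₄ = 0.787 m, r₃₄ = 1.51 m.
Summing all 6 pair terms gives U = 0.146 J.

0.146 J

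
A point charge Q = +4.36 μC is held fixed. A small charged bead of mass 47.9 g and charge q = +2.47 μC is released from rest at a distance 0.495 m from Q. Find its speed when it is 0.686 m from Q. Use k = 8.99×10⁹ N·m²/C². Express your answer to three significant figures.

Only the electrostatic force acts, so mechanical energy is conserved: ½mv² = U₁ − U₂ = kQq(1/r₁ − 1/r₂).
U₁ − U₂ = (8.99×10⁹ N·m²/C²)(4.36×10⁻⁶ C)(2.47×10⁻⁶ C)(1/0.495 − 1/0.686) = 0.0545 J.
v = √(2·0.0545/0.0479) = 1.51 m/s.

1.51 m/s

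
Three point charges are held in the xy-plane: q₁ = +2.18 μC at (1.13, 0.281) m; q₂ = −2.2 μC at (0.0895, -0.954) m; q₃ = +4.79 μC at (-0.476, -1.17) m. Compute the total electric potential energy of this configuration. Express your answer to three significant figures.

The assembly work is the sum of pairwise potential energies, U = Σ_{i<j} kqᵢqⱼ/rᵢⱼ.
Pair separations: r₁₂ = 1.61 m, r₁₃ = 2.16 m, r₂₃ = 0.605 m.
U = (-0.0267) + (0.0434) + (-0.156) = -0.140 J.

-0.140 J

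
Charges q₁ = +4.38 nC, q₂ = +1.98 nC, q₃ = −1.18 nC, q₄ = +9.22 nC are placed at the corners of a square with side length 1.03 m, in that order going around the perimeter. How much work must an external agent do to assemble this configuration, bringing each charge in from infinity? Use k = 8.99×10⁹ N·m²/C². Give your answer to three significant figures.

The work to assemble the configuration equals its total potential energy, U = Σ kqᵢqⱼ/rᵢⱼ over all pairs.
The four side pairs have separation 1.03 m and the two diagonal pairs 1.46 m.
Summing all 6 pair terms gives U = 3.94×10⁻⁷ J.

3.94×10⁻⁷ J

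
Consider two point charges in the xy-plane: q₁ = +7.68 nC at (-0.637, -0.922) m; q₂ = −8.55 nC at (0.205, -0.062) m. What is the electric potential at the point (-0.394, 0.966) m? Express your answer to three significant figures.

The total potential is the scalar sum of each charge's contribution, V = Σ kqᵢ/rᵢ.
Distances from the field point to each charge: r₁ = 1.90 m, r₂ = 1.19 m.
V = k[(7.68×10⁻⁹)/(1.90) + (-8.55×10⁻⁹)/(1.19)] = -28.3 V.

-28.3 V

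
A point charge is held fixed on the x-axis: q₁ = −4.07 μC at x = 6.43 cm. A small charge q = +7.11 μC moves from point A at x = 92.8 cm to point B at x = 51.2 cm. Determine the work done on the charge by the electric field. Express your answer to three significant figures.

0.280 J

The work done by the electric force is W_field = −ΔU = −q(V_B − V_A) = q(V_A − V_B).
At A: distance to the source charge is 0.864 m; V_A = kq₁/r = -4.24×10⁴ V.
At B: distance to the source charge is 0.448 m; V_B = kq₁/r = -8.17×10⁴ V.
ΔV = V_B − V_A = -3.94×10⁴ V.
W_field = −qΔV = −(7.11×10⁻⁶ C)(-3.94×10⁴ V) = 0.280 J.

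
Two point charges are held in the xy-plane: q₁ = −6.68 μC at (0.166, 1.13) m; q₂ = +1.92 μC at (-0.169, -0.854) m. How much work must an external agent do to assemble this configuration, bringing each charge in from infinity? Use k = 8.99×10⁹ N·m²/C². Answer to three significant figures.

-0.0573 J

The work to assemble the configuration equals its total potential energy, U = Σ kqᵢqⱼ/rᵢⱼ over all pairs.
Pair separations: r₁₂ = 2.01 m.
U = (-0.0573) = -0.0573 J.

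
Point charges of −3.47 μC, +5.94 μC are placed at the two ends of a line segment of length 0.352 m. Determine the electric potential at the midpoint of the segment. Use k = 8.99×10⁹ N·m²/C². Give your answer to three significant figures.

The total potential is the scalar sum of each charge's contribution, V = Σ kqᵢ/rᵢ.
Each charge is 0.176 m from the midpoint.
V = k[(-3.47×10⁻⁶)/(0.176) + (5.94×10⁻⁶)/(0.176)] = 1.26×10⁵ V.

1.26×10⁵ V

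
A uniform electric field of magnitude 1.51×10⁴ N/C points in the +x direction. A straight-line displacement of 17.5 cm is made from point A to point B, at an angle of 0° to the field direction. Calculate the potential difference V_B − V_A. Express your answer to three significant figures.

-2640 V

Only the component of displacement along E changes the potential: ΔV = −E·d·cosθ.
ΔV = −(1.51×10⁴ V/m)(0.175 m)cos0° = -2640 V.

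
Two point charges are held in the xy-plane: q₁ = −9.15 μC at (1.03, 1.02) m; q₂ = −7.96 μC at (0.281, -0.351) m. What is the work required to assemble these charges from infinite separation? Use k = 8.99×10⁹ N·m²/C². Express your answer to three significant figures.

0.419 J

The assembly work is the sum of pairwise potential energies, U = Σ_{i<j} kqᵢqⱼ/rᵢⱼ.
Pair separations: r₁₂ = 1.56 m.
U = (0.419) = 0.419 J.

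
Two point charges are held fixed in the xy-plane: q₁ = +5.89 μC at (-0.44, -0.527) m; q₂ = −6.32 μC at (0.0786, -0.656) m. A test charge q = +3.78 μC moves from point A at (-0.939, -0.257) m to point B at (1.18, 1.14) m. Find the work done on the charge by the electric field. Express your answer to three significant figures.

The work done by the electric force is W_field = −ΔU = −q(V_B − V_A) = q(V_A − V_B).
At A: distances to the source charges are 0.567 m, 1.09 m; V_A = Σ kqᵢ/rᵢ = 4.13×10⁴ V.
At B: distances to the source charges are 2.32 m, 2.11 m; V_B = Σ kqᵢ/rᵢ = -4190 V.
ΔV = V_B − V_A = -4.55×10⁴ V.
W_field = −qΔV = −(3.78×10⁻⁶ C)(-4.55×10⁴ V) = 0.172 J.

0.172 J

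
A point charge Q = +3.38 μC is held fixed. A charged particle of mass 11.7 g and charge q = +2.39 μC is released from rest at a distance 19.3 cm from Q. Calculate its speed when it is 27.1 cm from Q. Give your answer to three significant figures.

4.30 m/s

Only the electrostatic force acts, so mechanical energy is conserved: ½mv² = U₁ − U₂ = kQq(1/r₁ − 1/r₂).
U₁ − U₂ = (8.99×10⁹ N·m²/C²)(3.38×10⁻⁶ C)(2.39×10⁻⁶ C)(1/0.193 − 1/0.271) = 0.108 J.
v = √(2·0.108/0.0117) = 4.30 m/s.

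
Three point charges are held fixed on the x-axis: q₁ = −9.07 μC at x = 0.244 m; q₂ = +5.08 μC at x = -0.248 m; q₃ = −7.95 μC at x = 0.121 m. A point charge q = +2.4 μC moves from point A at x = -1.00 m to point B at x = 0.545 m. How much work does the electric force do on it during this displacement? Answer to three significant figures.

0.752 J

The work done by the electric force is W_field = −ΔU = −q(V_B − V_A) = q(V_A − V_B).
At A: distances to the source charges are 1.24 m, 0.752 m, 1.12 m; V_A = Σ kqᵢ/rᵢ = -6.86×10⁴ V.
At B: distances to the source charges are 0.301 m, 0.793 m, 0.424 m; V_B = Σ kqᵢ/rᵢ = -3.82×10⁵ V.
ΔV = V_B − V_A = -3.13×10⁵ V.
W_field = −qΔV = −(2.40×10⁻⁶ C)(-3.13×10⁵ V) = 0.752 J.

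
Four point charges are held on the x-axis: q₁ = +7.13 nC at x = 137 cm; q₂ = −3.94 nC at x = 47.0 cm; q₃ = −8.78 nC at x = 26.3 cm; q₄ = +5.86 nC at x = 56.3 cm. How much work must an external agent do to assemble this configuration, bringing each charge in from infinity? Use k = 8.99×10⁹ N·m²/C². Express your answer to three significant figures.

-2.59×10⁻⁶ J

The assembly work is the sum of pairwise potential energies, U = Σ_{i<j} kqᵢqⱼ/rᵢⱼ.
Pair separations: r₁₂ = 0.900 m, r₁₃ = 1.11 m, r₁₄ = 0.807 m, r₂₃ = 0.207 m, r₂₄ = 0.0930 m, r₃₄ = 0.300 m.
Summing all 6 pair terms gives U = -2.59×10⁻⁶ J.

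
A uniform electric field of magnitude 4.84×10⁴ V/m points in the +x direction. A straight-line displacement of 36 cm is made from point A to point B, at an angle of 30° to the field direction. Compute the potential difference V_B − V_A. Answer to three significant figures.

Only the component of displacement along E changes the potential: ΔV = −E·d·cosθ.
ΔV = −(4.84×10⁴ V/m)(0.360 m)cos30° = -1.51×10⁴ V.

-1.51×10⁴ V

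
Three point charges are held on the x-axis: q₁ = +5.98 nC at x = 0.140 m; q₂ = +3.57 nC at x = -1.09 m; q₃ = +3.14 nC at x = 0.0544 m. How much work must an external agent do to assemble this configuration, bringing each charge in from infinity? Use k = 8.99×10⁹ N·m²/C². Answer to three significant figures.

2.22×10⁻⁶ J

The work to assemble the configuration equals its total potential energy, U = Σ kqᵢqⱼ/rᵢⱼ over all pairs.
Pair separations: r₁₂ = 1.23 m, r₁₃ = 0.0856 m, r₂₃ = 1.14 m.
U = (1.56×10⁻⁷) + (1.97×10⁻⁶) + (8.81×10⁻⁸) = 2.22×10⁻⁶ J.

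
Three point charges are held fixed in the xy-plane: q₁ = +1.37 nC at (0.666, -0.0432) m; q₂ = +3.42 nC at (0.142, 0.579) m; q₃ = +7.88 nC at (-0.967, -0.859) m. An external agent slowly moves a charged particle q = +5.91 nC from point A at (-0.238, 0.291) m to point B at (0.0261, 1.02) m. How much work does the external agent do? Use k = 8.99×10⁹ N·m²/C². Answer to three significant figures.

-1.10×10⁻⁷ J

For quasistatic motion the external work equals the change in potential energy: W_ext = qΔV = q(V_B − V_A).
At A: distances to the source charges are 0.964 m, 0.477 m, 1.36 m; V_A = Σ kqᵢ/rᵢ = 129 V.
At B: distances to the source charges are 1.24 m, 0.456 m, 2.13 m; V_B = Σ kqᵢ/rᵢ = 111 V.
ΔV = V_B − V_A = -18.6 V.
W_ext = qΔV = (5.91×10⁻⁹ C)(-18.6 V) = -1.10×10⁻⁷ J.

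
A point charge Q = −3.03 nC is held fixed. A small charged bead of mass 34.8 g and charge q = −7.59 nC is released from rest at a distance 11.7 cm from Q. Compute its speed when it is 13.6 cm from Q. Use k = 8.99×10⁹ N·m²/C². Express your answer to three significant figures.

3.77×10⁻³ m/s

Only the electrostatic force acts, so mechanical energy is conserved: ½mv² = U₁ − U₂ = kQq(1/r₁ − 1/r₂).
U₁ − U₂ = (8.99×10⁹ N·m²/C²)(-3.03×10⁻⁹ C)(-7.59×10⁻⁹ C)(1/0.117 − 1/0.136) = 2.47×10⁻⁷ J.
v = √(2·2.47×10⁻⁷/0.0348) = 3.77×10⁻³ m/s.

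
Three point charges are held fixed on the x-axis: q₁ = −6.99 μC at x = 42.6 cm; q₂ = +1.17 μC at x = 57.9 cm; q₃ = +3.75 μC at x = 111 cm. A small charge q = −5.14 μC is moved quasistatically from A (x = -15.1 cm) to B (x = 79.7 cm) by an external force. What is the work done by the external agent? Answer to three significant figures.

-0.279 J

For quasistatic motion the external work equals the change in potential energy: W_ext = qΔV = q(V_B − V_A).
At A: distances to the source charges are 0.577 m, 0.730 m, 1.26 m; V_A = Σ kqᵢ/rᵢ = -6.78×10⁴ V.
At B: distances to the source charges are 0.371 m, 0.218 m, 0.313 m; V_B = Σ kqᵢ/rᵢ = -1.34×10⁴ V.
ΔV = V_B − V_A = 5.43×10⁴ V.
W_ext = qΔV = (-5.14×10⁻⁶ C)(5.43×10⁴ V) = -0.279 J.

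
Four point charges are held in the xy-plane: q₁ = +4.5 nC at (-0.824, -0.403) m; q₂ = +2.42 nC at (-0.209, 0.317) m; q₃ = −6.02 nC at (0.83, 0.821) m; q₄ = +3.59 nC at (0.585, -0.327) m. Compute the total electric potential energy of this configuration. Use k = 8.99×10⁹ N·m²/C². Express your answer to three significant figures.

-1.15×10⁻⁷ J

The work to assemble the configuration equals its total potential energy, U = Σ kqᵢqⱼ/rᵢⱼ over all pairs.
Pair separations: r₁₂ = 0.947 m, r₁₃ = 2.06 m, r₁₄ = 1.41 m, r₂₃ = 1.15 m, r₂₄ = 1.02 m, r₃₄ = 1.17 m.
Summing all 6 pair terms gives U = -1.15×10⁻⁷ J.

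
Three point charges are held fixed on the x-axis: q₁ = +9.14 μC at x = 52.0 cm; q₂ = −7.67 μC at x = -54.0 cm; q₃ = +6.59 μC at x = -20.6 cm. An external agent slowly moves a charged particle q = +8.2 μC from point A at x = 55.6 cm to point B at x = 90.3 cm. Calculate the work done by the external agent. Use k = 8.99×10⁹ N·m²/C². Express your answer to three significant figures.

For quasistatic motion the external work equals the change in potential energy: W_ext = qΔV = q(V_B − V_A).
At A: distances to the source charges are 0.0360 m, 1.10 m, 0.762 m; V_A = Σ kqᵢ/rᵢ = 2.30×10⁶ V.
At B: distances to the source charges are 0.383 m, 1.44 m, 1.11 m; V_B = Σ kqᵢ/rᵢ = 2.20×10⁵ V.
ΔV = V_B − V_A = -2.08×10⁶ V.
W_ext = qΔV = (8.20×10⁻⁶ C)(-2.08×10⁶ V) = -17.0 J.

-17.0 J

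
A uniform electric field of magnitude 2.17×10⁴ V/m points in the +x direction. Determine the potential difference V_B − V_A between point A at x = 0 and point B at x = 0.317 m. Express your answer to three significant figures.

In a uniform field, potential decreases in the direction of E: V_B − V_A = −E·Δx.
V_B − V_A = −(2.17×10⁴ V/m)(0.317 m) = -6880 V.

-6880 V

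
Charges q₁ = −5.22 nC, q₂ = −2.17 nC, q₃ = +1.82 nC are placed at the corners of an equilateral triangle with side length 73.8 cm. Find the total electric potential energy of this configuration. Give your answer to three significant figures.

The assembly work is the sum of pairwise potential energies, U = Σ_{i<j} kqᵢqⱼ/rᵢⱼ.
All three pair separations equal the side length, 0.738 m.
U = (1.38×10⁻⁷) + (-1.16×10⁻⁷) + (-4.81×10⁻⁸) = -2.59×10⁻⁸ J.

-2.59×10⁻⁸ J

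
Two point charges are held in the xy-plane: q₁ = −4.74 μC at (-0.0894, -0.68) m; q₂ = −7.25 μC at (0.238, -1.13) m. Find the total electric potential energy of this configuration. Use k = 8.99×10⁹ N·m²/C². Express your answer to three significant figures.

0.555 J

The work to assemble the configuration equals its total potential energy, U = Σ kqᵢqⱼ/rᵢⱼ over all pairs.
Pair separations: r₁₂ = 0.556 m.
U = (0.555) = 0.555 J.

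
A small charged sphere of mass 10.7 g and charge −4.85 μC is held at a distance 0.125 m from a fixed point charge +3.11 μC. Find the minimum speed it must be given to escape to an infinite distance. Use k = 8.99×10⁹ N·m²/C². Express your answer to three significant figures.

To just escape, total mechanical energy must reach zero at infinity: ½mv²_min + U = 0, so ½mv²_min = −U = |kQq|/r.
|U| = |kQq|/r = (8.99×10⁹ N·m²/C²)(3.11×10⁻⁶)(4.85×10⁻⁶)/(0.125) = 1.08 J.
v_min = √(2|U|/m) = √(2·1.08/0.0107) = 14.2 m/s.

14.2 m/s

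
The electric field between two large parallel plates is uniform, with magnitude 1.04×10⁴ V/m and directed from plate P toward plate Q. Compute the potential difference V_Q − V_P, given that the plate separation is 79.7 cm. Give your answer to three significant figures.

In a uniform field, potential decreases in the direction of E: ΔV = −E·d for a displacement d parallel to E.
Going from P to Q is a displacement of 79.7 cm along the field, so V_Q − V_P = −Ed = -8290 V.

-8290 V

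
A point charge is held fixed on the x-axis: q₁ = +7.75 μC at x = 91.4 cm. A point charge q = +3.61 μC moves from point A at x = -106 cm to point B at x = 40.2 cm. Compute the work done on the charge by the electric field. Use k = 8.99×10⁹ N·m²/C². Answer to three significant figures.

-0.364 J

The work done by the electric force is W_field = −ΔU = −q(V_B − V_A) = q(V_A − V_B).
At A: distance to the source charge is 1.97 m; V_A = kq₁/r = 3.53×10⁴ V.
At B: distance to the source charge is 0.512 m; V_B = kq₁/r = 1.36×10⁵ V.
ΔV = V_B − V_A = 1.01×10⁵ V.
W_field = −qΔV = −(3.61×10⁻⁶ C)(1.01×10⁵ V) = -0.364 J.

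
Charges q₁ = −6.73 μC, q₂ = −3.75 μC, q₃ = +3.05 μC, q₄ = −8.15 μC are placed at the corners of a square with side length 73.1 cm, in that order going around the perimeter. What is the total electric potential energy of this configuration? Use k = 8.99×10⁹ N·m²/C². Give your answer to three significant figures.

The assembly work is the sum of pairwise potential energies, U = Σ_{i<j} kqᵢqⱼ/rᵢⱼ.
The four side pairs have separation 0.731 m and the two diagonal pairs 1.03 m.
Summing all 6 pair terms gives U = 0.626 J.

0.626 J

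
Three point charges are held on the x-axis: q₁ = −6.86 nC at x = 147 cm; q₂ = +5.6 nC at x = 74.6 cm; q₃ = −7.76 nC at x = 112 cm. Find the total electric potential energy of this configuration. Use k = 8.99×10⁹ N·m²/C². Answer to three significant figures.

The assembly work is the sum of pairwise potential energies, U = Σ_{i<j} kqᵢqⱼ/rᵢⱼ.
Pair separations: r₁₂ = 0.724 m, r₁₃ = 0.350 m, r₂₃ = 0.374 m.
U = (-4.77×10⁻⁷) + (1.37×10⁻⁶) + (-1.04×10⁻⁶) = -1.54×10⁻⁷ J.

-1.54×10⁻⁷ J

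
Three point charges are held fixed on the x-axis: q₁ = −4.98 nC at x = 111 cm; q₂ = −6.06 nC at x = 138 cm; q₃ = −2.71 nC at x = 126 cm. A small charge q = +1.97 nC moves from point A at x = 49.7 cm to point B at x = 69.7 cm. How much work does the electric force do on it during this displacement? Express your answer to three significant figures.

The work done by the electric force is W_field = −ΔU = −q(V_B − V_A) = q(V_A − V_B).
At A: distances to the source charges are 0.613 m, 0.883 m, 0.763 m; V_A = Σ kqᵢ/rᵢ = -167 V.
At B: distances to the source charges are 0.413 m, 0.683 m, 0.563 m; V_B = Σ kqᵢ/rᵢ = -231 V.
ΔV = V_B − V_A = -64.8 V.
W_field = −qΔV = −(1.97×10⁻⁹ C)(-64.8 V) = 1.28×10⁻⁷ J.

1.28×10⁻⁷ J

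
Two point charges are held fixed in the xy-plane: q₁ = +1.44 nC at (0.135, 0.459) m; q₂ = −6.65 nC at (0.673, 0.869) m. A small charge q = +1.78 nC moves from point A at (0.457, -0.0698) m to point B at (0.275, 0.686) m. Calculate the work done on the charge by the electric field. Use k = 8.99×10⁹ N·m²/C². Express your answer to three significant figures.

8.33×10⁻⁸ J

The work done by the electric force is W_field = −ΔU = −q(V_B − V_A) = q(V_A − V_B).
At A: distances to the source charges are 0.619 m, 0.963 m; V_A = Σ kqᵢ/rᵢ = -41.1 V.
At B: distances to the source charges are 0.267 m, 0.438 m; V_B = Σ kqᵢ/rᵢ = -87.9 V.
ΔV = V_B − V_A = -46.8 V.
W_field = −qΔV = −(1.78×10⁻⁹ C)(-46.8 V) = 8.33×10⁻⁸ J.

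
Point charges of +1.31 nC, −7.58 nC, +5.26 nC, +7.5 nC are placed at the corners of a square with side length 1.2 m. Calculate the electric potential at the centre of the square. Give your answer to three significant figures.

The total potential is the scalar sum of each charge's contribution, V = Σ kqᵢ/rᵢ.
The distance from each corner to the centre is a√2/2 = 0.849 m.
V = k[(1.31×10⁻⁹)/(0.849) + (-7.58×10⁻⁹)/(0.849) + (5.26×10⁻⁹)/(0.849) + (7.50×10⁻⁹)/(0.849)] = 68.8 V.

68.8 V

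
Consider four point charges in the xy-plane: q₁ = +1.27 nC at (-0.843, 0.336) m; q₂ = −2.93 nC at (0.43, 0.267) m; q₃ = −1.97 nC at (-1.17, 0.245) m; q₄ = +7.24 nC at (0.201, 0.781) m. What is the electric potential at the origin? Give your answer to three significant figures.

The total potential is the scalar sum of each charge's contribution, V = Σ kqᵢ/rᵢ.
Distances from the field point to each charge: r₁ = 0.907 m, r₂ = 0.506 m, r₃ = 1.20 m, r₄ = 0.806 m.
V = k[(1.27×10⁻⁹)/(0.907) + (-2.93×10⁻⁹)/(0.506) + (-1.97×10⁻⁹)/(1.20) + (7.24×10⁻⁹)/(0.806)] = 26.4 V.

26.4 V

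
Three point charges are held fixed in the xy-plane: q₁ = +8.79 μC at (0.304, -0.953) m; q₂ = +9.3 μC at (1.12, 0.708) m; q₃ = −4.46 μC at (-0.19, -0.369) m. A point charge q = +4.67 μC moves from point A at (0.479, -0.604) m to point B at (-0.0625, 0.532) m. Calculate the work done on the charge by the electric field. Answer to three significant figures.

0.586 J

The work done by the electric force is W_field = −ΔU = −q(V_B − V_A) = q(V_A − V_B).
At A: distances to the source charges are 0.390 m, 1.46 m, 0.709 m; V_A = Σ kqᵢ/rᵢ = 2.03×10⁵ V.
At B: distances to the source charges are 1.53 m, 1.20 m, 0.910 m; V_B = Σ kqᵢ/rᵢ = 7.75×10⁴ V.
ΔV = V_B − V_A = -1.26×10⁵ V.
W_field = −qΔV = −(4.67×10⁻⁶ C)(-1.26×10⁵ V) = 0.586 J.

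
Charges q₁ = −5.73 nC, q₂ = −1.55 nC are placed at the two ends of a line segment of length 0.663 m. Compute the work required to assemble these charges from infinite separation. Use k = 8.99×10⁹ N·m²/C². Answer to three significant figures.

1.20×10⁻⁷ J

The assembly work is the sum of pairwise potential energies, U = Σ_{i<j} kqᵢqⱼ/rᵢⱼ.
The separation is r = 0.663 m.
U = (1.20×10⁻⁷) = 1.20×10⁻⁷ J.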